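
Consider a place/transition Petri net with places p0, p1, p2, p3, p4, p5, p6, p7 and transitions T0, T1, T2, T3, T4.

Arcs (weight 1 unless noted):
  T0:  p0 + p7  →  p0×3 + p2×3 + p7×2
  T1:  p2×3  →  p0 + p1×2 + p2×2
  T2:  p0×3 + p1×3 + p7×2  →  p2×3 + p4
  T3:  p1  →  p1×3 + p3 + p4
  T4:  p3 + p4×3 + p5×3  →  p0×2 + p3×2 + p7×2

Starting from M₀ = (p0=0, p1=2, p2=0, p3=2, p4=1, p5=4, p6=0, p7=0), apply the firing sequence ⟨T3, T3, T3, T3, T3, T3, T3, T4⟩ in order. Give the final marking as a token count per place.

step 1: fire T3:  (p0=0, p1=2, p2=0, p3=2, p4=1, p5=4, p6=0, p7=0) → (p0=0, p1=4, p2=0, p3=3, p4=2, p5=4, p6=0, p7=0)
step 2: fire T3:  (p0=0, p1=4, p2=0, p3=3, p4=2, p5=4, p6=0, p7=0) → (p0=0, p1=6, p2=0, p3=4, p4=3, p5=4, p6=0, p7=0)
step 3: fire T3:  (p0=0, p1=6, p2=0, p3=4, p4=3, p5=4, p6=0, p7=0) → (p0=0, p1=8, p2=0, p3=5, p4=4, p5=4, p6=0, p7=0)
step 4: fire T3:  (p0=0, p1=8, p2=0, p3=5, p4=4, p5=4, p6=0, p7=0) → (p0=0, p1=10, p2=0, p3=6, p4=5, p5=4, p6=0, p7=0)
step 5: fire T3:  (p0=0, p1=10, p2=0, p3=6, p4=5, p5=4, p6=0, p7=0) → (p0=0, p1=12, p2=0, p3=7, p4=6, p5=4, p6=0, p7=0)
step 6: fire T3:  (p0=0, p1=12, p2=0, p3=7, p4=6, p5=4, p6=0, p7=0) → (p0=0, p1=14, p2=0, p3=8, p4=7, p5=4, p6=0, p7=0)
step 7: fire T3:  (p0=0, p1=14, p2=0, p3=8, p4=7, p5=4, p6=0, p7=0) → (p0=0, p1=16, p2=0, p3=9, p4=8, p5=4, p6=0, p7=0)
step 8: fire T4:  (p0=0, p1=16, p2=0, p3=9, p4=8, p5=4, p6=0, p7=0) → (p0=2, p1=16, p2=0, p3=10, p4=5, p5=1, p6=0, p7=2)

(p0=2, p1=16, p2=0, p3=10, p4=5, p5=1, p6=0, p7=2)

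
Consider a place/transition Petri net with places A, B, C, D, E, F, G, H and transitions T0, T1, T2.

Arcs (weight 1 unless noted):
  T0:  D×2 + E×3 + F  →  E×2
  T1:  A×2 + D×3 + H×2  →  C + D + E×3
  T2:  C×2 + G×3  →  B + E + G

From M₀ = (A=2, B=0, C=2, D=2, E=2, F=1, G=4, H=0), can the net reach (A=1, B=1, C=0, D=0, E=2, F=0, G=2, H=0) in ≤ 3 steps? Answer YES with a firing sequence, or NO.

depth 0: 1 marking
depth 1: 2 markings reached so far
depth 2: 3 markings reached so far
depth 3: 3 markings reached so far
(frontier empty at depth 3; search complete)
target is not among the 3 markings reachable within 3 steps

NO — not reachable within 3 firings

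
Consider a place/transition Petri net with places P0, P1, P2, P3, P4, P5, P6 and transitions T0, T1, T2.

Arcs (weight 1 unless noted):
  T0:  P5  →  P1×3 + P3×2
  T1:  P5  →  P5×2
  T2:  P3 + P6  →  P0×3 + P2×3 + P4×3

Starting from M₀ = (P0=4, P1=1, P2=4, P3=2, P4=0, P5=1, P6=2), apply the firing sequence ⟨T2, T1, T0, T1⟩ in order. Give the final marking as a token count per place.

(P0=7, P1=4, P2=7, P3=3, P4=3, P5=2, P6=1)

step 1: fire T2:  (P0=4, P1=1, P2=4, P3=2, P4=0, P5=1, P6=2) → (P0=7, P1=1, P2=7, P3=1, P4=3, P5=1, P6=1)
step 2: fire T1:  (P0=7, P1=1, P2=7, P3=1, P4=3, P5=1, P6=1) → (P0=7, P1=1, P2=7, P3=1, P4=3, P5=2, P6=1)
step 3: fire T0:  (P0=7, P1=1, P2=7, P3=1, P4=3, P5=2, P6=1) → (P0=7, P1=4, P2=7, P3=3, P4=3, P5=1, P6=1)
step 4: fire T1:  (P0=7, P1=4, P2=7, P3=3, P4=3, P5=1, P6=1) → (P0=7, P1=4, P2=7, P3=3, P4=3, P5=2, P6=1)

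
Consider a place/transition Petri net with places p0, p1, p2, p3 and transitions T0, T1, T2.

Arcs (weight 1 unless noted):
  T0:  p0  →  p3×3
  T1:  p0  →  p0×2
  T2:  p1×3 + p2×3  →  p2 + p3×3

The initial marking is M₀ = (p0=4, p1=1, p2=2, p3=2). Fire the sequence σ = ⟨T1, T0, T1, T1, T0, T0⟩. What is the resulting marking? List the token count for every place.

step 1: fire T1:  (p0=4, p1=1, p2=2, p3=2) → (p0=5, p1=1, p2=2, p3=2)
step 2: fire T0:  (p0=5, p1=1, p2=2, p3=2) → (p0=4, p1=1, p2=2, p3=5)
step 3: fire T1:  (p0=4, p1=1, p2=2, p3=5) → (p0=5, p1=1, p2=2, p3=5)
step 4: fire T1:  (p0=5, p1=1, p2=2, p3=5) → (p0=6, p1=1, p2=2, p3=5)
step 5: fire T0:  (p0=6, p1=1, p2=2, p3=5) → (p0=5, p1=1, p2=2, p3=8)
step 6: fire T0:  (p0=5, p1=1, p2=2, p3=8) → (p0=4, p1=1, p2=2, p3=11)

(p0=4, p1=1, p2=2, p3=11)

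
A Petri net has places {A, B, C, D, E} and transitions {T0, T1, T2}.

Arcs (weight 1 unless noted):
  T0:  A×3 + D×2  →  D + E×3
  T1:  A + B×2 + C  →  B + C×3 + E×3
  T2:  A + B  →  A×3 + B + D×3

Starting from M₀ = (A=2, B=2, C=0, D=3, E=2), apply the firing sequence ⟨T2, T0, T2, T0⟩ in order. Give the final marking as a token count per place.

(A=0, B=2, C=0, D=7, E=8)

step 1: fire T2:  (A=2, B=2, C=0, D=3, E=2) → (A=4, B=2, C=0, D=6, E=2)
step 2: fire T0:  (A=4, B=2, C=0, D=6, E=2) → (A=1, B=2, C=0, D=5, E=5)
step 3: fire T2:  (A=1, B=2, C=0, D=5, E=5) → (A=3, B=2, C=0, D=8, E=5)
step 4: fire T0:  (A=3, B=2, C=0, D=8, E=5) → (A=0, B=2, C=0, D=7, E=8)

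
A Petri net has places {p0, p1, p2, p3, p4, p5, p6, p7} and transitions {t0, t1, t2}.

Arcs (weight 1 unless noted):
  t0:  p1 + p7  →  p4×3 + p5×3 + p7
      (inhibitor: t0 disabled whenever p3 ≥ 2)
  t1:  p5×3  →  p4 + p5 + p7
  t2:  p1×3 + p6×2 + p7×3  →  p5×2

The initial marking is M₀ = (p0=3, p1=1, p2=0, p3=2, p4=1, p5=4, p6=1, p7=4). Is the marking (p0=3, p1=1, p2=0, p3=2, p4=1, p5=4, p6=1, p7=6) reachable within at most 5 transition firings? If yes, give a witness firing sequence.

depth 0: 1 marking
depth 1: 2 markings reached so far
depth 2: 2 markings reached so far
(frontier empty at depth 2; search complete)
target is not among the 2 markings reachable within 5 steps

NO — not reachable within 5 firings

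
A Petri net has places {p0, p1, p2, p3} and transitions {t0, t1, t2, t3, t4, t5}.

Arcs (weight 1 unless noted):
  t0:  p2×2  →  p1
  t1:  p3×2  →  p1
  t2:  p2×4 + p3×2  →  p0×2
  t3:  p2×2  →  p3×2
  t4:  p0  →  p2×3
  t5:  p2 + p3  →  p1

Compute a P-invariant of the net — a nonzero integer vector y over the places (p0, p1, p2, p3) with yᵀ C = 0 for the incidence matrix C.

y = (p0:3, p1:2, p2:1, p3:1)

Incidence matrix C (rows=places, cols=transitions):
       t0   t1   t2   t3   t4   t5
   p0   0    0    2    0   -1    0
   p1   1    1    0    0    0    1
   p2  -2    0   -4   -2    3   -1
   p3   0   -2   -2    2    0   -1

Candidate y = [3, 2, 1, 1]; check y·C column-wise:
  col t0: 3·0 + 2·1 + 1·-2 + 1·0 = 0
  col t1: 3·0 + 2·1 + 1·0 + 1·-2 = 0
  col t2: 3·2 + 2·0 + 1·-4 + 1·-2 = 0
  col t3: 3·0 + 2·0 + 1·-2 + 1·2 = 0
  col t4: 3·-1 + 2·0 + 1·3 + 1·0 = 0
  col t5: 3·0 + 2·1 + 1·-1 + 1·-1 = 0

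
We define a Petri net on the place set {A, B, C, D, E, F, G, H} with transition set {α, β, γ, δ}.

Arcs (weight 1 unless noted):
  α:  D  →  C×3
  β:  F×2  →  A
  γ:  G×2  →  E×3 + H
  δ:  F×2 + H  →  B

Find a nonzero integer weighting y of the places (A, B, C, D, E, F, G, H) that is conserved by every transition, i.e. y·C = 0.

y = (A:0, B:0, C:1, D:3, E:0, F:0, G:0, H:0)

Incidence matrix C (rows=places, cols=transitions):
        α    β    γ    δ
    A   0    1    0    0
    B   0    0    0    1
    C   3    0    0    0
    D  -1    0    0    0
    E   0    0    3    0
    F   0   -2    0   -2
    G   0    0   -2    0
    H   0    0    1   -1

Candidate y = [0, 0, 1, 3, 0, 0, 0, 0]; check y·C column-wise:
  col α: 1·3 + 3·-1 = 0
  col β: 0·1 + 1·0 + 3·0 + 0·-2 = 0
  col γ: 1·0 + 3·0 + 0·3 + 0·-2 + 0·1 = 0
  col δ: 0·1 + 1·0 + 3·0 + 0·-2 + 0·-1 = 0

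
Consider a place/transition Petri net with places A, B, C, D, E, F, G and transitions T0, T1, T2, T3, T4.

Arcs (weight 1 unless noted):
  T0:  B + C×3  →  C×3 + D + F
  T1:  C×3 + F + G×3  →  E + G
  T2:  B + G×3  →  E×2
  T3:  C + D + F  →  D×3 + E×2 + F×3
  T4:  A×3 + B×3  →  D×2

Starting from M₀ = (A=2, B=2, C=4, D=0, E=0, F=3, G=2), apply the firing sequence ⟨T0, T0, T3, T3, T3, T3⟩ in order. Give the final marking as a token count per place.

(A=2, B=0, C=0, D=10, E=8, F=13, G=2)

step 1: fire T0:  (A=2, B=2, C=4, D=0, E=0, F=3, G=2) → (A=2, B=1, C=4, D=1, E=0, F=4, G=2)
step 2: fire T0:  (A=2, B=1, C=4, D=1, E=0, F=4, G=2) → (A=2, B=0, C=4, D=2, E=0, F=5, G=2)
step 3: fire T3:  (A=2, B=0, C=4, D=2, E=0, F=5, G=2) → (A=2, B=0, C=3, D=4, E=2, F=7, G=2)
step 4: fire T3:  (A=2, B=0, C=3, D=4, E=2, F=7, G=2) → (A=2, B=0, C=2, D=6, E=4, F=9, G=2)
step 5: fire T3:  (A=2, B=0, C=2, D=6, E=4, F=9, G=2) → (A=2, B=0, C=1, D=8, E=6, F=11, G=2)
step 6: fire T3:  (A=2, B=0, C=1, D=8, E=6, F=11, G=2) → (A=2, B=0, C=0, D=10, E=8, F=13, G=2)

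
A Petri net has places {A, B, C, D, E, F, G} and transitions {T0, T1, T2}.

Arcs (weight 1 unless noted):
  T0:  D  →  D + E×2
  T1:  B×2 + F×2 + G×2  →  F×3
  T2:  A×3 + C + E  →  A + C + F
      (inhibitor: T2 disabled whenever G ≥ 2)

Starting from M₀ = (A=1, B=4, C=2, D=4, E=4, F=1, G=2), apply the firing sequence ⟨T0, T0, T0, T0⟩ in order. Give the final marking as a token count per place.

step 1: fire T0:  (A=1, B=4, C=2, D=4, E=4, F=1, G=2) → (A=1, B=4, C=2, D=4, E=6, F=1, G=2)
step 2: fire T0:  (A=1, B=4, C=2, D=4, E=6, F=1, G=2) → (A=1, B=4, C=2, D=4, E=8, F=1, G=2)
step 3: fire T0:  (A=1, B=4, C=2, D=4, E=8, F=1, G=2) → (A=1, B=4, C=2, D=4, E=10, F=1, G=2)
step 4: fire T0:  (A=1, B=4, C=2, D=4, E=10, F=1, G=2) → (A=1, B=4, C=2, D=4, E=12, F=1, G=2)

(A=1, B=4, C=2, D=4, E=12, F=1, G=2)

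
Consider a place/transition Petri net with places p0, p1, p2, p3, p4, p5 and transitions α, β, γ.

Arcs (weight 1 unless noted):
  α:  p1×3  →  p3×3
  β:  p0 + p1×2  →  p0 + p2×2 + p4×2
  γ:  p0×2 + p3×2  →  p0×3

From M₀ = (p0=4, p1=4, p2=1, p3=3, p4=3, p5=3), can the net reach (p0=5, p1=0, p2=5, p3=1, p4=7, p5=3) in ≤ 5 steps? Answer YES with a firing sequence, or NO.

YES — reachable via ⟨β, β, γ⟩ (3 firings)

step 1: fire β:  (p0=4, p1=4, p2=1, p3=3, p4=3, p5=3) → (p0=4, p1=2, p2=3, p3=3, p4=5, p5=3)
step 2: fire β:  (p0=4, p1=2, p2=3, p3=3, p4=5, p5=3) → (p0=4, p1=0, p2=5, p3=3, p4=7, p5=3)
step 3: fire γ:  (p0=4, p1=0, p2=5, p3=3, p4=7, p5=3) → (p0=5, p1=0, p2=5, p3=1, p4=7, p5=3)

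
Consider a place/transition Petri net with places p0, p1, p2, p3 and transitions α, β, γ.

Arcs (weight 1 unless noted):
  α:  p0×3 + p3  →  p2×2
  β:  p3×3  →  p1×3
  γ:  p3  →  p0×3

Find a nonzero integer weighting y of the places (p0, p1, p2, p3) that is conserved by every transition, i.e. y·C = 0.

Incidence matrix C (rows=places, cols=transitions):
        α    β    γ
   p0  -3    0    3
   p1   0    3    0
   p2   2    0    0
   p3  -1   -3   -1

Candidate y = [1, 3, 3, 3]; check y·C column-wise:
  col α: 1·-3 + 3·0 + 3·2 + 3·-1 = 0
  col β: 1·0 + 3·3 + 3·0 + 3·-3 = 0
  col γ: 1·3 + 3·0 + 3·0 + 3·-1 = 0

y = (p0:1, p1:3, p2:3, p3:3)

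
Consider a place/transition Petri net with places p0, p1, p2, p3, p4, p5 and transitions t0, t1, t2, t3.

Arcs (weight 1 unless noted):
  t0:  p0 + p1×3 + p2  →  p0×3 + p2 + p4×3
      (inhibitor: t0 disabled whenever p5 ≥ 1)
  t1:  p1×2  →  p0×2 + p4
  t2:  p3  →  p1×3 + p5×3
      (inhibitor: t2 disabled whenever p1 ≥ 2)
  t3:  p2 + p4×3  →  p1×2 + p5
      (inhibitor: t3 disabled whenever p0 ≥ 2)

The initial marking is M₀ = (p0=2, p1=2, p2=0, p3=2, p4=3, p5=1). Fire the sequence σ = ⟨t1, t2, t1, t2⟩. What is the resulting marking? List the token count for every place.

(p0=6, p1=4, p2=0, p3=0, p4=5, p5=7)

step 1: fire t1:  (p0=2, p1=2, p2=0, p3=2, p4=3, p5=1) → (p0=4, p1=0, p2=0, p3=2, p4=4, p5=1)
step 2: fire t2:  (p0=4, p1=0, p2=0, p3=2, p4=4, p5=1) → (p0=4, p1=3, p2=0, p3=1, p4=4, p5=4)
step 3: fire t1:  (p0=4, p1=3, p2=0, p3=1, p4=4, p5=4) → (p0=6, p1=1, p2=0, p3=1, p4=5, p5=4)
step 4: fire t2:  (p0=6, p1=1, p2=0, p3=1, p4=5, p5=4) → (p0=6, p1=4, p2=0, p3=0, p4=5, p5=7)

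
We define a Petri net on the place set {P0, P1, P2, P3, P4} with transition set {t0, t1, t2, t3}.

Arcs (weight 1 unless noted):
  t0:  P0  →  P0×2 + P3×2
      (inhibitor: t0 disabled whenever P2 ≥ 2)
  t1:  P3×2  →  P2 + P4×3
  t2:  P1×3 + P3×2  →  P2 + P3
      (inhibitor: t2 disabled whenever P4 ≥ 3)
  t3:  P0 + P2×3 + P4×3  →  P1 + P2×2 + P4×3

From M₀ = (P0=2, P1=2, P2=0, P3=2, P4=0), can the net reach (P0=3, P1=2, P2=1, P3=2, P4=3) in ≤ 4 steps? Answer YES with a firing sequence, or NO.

YES — reachable via ⟨t0, t1⟩ (2 firings)

step 1: fire t0:  (P0=2, P1=2, P2=0, P3=2, P4=0) → (P0=3, P1=2, P2=0, P3=4, P4=0)
step 2: fire t1:  (P0=3, P1=2, P2=0, P3=4, P4=0) → (P0=3, P1=2, P2=1, P3=2, P4=3)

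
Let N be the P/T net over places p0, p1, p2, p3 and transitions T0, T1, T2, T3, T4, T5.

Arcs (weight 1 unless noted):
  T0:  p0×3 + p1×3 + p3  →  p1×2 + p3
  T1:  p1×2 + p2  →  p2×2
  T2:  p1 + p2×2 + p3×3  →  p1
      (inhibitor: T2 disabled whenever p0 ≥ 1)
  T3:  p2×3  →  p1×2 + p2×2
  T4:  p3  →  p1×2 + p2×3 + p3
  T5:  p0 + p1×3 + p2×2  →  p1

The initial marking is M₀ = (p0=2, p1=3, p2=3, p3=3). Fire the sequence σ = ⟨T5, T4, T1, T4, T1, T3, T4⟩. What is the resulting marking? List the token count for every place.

(p0=1, p1=5, p2=11, p3=3)

step 1: fire T5:  (p0=2, p1=3, p2=3, p3=3) → (p0=1, p1=1, p2=1, p3=3)
step 2: fire T4:  (p0=1, p1=1, p2=1, p3=3) → (p0=1, p1=3, p2=4, p3=3)
step 3: fire T1:  (p0=1, p1=3, p2=4, p3=3) → (p0=1, p1=1, p2=5, p3=3)
step 4: fire T4:  (p0=1, p1=1, p2=5, p3=3) → (p0=1, p1=3, p2=8, p3=3)
step 5: fire T1:  (p0=1, p1=3, p2=8, p3=3) → (p0=1, p1=1, p2=9, p3=3)
step 6: fire T3:  (p0=1, p1=1, p2=9, p3=3) → (p0=1, p1=3, p2=8, p3=3)
step 7: fire T4:  (p0=1, p1=3, p2=8, p3=3) → (p0=1, p1=5, p2=11, p3=3)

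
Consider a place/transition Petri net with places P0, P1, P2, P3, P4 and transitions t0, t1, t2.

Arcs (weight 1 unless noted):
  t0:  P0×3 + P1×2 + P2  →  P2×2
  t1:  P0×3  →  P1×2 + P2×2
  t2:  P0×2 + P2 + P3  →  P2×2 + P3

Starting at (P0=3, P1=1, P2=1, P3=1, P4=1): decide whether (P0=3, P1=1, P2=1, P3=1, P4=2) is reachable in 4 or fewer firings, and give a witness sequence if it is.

NO — not reachable within 4 firings

depth 0: 1 marking
depth 1: 3 markings reached so far
depth 2: 3 markings reached so far
(frontier empty at depth 2; search complete)
target is not among the 3 markings reachable within 4 steps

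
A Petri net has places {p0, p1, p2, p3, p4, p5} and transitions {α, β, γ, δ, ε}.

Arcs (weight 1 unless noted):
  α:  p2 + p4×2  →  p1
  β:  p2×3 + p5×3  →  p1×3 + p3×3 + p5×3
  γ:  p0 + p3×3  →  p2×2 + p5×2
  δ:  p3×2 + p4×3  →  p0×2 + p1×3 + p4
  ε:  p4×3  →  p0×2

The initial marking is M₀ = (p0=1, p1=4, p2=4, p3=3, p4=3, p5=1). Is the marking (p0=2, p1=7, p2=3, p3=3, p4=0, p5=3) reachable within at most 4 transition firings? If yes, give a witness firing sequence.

YES — reachable via ⟨γ, β, ε⟩ (3 firings)

step 1: fire γ:  (p0=1, p1=4, p2=4, p3=3, p4=3, p5=1) → (p0=0, p1=4, p2=6, p3=0, p4=3, p5=3)
step 2: fire β:  (p0=0, p1=4, p2=6, p3=0, p4=3, p5=3) → (p0=0, p1=7, p2=3, p3=3, p4=3, p5=3)
step 3: fire ε:  (p0=0, p1=7, p2=3, p3=3, p4=3, p5=3) → (p0=2, p1=7, p2=3, p3=3, p4=0, p5=3)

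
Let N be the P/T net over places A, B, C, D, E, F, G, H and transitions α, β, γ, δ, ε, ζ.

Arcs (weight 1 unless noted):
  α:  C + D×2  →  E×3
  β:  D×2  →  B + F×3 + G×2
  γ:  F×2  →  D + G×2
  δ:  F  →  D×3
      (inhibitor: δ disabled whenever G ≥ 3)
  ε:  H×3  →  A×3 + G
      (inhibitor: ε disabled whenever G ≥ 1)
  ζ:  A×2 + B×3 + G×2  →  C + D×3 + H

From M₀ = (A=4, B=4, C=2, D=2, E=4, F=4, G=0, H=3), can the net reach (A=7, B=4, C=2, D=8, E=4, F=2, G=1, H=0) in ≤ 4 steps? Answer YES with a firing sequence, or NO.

YES — reachable via ⟨δ, δ, ε⟩ (3 firings)

step 1: fire δ:  (A=4, B=4, C=2, D=2, E=4, F=4, G=0, H=3) → (A=4, B=4, C=2, D=5, E=4, F=3, G=0, H=3)
step 2: fire δ:  (A=4, B=4, C=2, D=5, E=4, F=3, G=0, H=3) → (A=4, B=4, C=2, D=8, E=4, F=2, G=0, H=3)
step 3: fire ε:  (A=4, B=4, C=2, D=8, E=4, F=2, G=0, H=3) → (A=7, B=4, C=2, D=8, E=4, F=2, G=1, H=0)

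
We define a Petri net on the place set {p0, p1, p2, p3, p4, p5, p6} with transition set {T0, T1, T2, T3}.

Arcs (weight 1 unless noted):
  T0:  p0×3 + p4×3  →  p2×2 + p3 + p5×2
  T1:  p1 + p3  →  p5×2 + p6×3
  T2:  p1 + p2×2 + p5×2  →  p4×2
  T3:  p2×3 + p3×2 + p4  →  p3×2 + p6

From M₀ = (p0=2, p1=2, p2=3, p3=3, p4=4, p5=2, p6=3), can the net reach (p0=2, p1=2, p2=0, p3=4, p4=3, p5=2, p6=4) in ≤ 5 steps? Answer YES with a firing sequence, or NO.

depth 0: 1 marking
depth 1: 4 markings reached so far
depth 2: 7 markings reached so far
depth 3: 8 markings reached so far
depth 4: 8 markings reached so far
(frontier empty at depth 4; search complete)
target is not among the 8 markings reachable within 5 steps

NO — not reachable within 5 firings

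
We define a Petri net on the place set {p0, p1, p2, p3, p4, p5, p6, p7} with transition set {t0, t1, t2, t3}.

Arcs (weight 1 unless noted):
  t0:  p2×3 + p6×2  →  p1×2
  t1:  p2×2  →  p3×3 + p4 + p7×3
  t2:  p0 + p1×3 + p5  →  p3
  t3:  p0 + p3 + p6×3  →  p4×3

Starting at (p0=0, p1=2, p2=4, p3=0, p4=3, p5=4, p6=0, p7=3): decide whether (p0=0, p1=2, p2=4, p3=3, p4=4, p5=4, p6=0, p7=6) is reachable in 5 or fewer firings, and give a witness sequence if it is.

depth 0: 1 marking
depth 1: 2 markings reached so far
depth 2: 3 markings reached so far
depth 3: 3 markings reached so far
(frontier empty at depth 3; search complete)
target is not among the 3 markings reachable within 5 steps

NO — not reachable within 5 firings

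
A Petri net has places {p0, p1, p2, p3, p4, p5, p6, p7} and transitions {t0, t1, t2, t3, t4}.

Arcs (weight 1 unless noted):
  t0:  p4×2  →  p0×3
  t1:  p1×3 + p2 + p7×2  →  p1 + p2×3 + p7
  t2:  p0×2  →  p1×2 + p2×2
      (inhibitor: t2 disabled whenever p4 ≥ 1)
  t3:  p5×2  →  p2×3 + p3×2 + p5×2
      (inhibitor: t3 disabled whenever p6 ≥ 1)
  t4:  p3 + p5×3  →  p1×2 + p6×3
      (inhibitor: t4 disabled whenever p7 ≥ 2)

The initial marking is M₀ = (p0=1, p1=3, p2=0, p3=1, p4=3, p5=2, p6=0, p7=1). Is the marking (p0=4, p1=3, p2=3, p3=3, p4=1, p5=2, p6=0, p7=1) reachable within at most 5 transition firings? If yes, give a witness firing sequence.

step 1: fire t0:  (p0=1, p1=3, p2=0, p3=1, p4=3, p5=2, p6=0, p7=1) → (p0=4, p1=3, p2=0, p3=1, p4=1, p5=2, p6=0, p7=1)
step 2: fire t3:  (p0=4, p1=3, p2=0, p3=1, p4=1, p5=2, p6=0, p7=1) → (p0=4, p1=3, p2=3, p3=3, p4=1, p5=2, p6=0, p7=1)

YES — reachable via ⟨t0, t3⟩ (2 firings)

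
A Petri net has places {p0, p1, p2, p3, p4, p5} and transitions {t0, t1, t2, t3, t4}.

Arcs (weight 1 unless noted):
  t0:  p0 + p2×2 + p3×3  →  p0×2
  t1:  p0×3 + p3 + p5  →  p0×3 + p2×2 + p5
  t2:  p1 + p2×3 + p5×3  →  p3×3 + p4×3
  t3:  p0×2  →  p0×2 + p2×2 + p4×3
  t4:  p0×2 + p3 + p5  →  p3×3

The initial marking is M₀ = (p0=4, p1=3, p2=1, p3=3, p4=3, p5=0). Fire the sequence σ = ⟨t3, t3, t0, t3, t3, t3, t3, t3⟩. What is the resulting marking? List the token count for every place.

(p0=5, p1=3, p2=13, p3=0, p4=24, p5=0)

step 1: fire t3:  (p0=4, p1=3, p2=1, p3=3, p4=3, p5=0) → (p0=4, p1=3, p2=3, p3=3, p4=6, p5=0)
step 2: fire t3:  (p0=4, p1=3, p2=3, p3=3, p4=6, p5=0) → (p0=4, p1=3, p2=5, p3=3, p4=9, p5=0)
step 3: fire t0:  (p0=4, p1=3, p2=5, p3=3, p4=9, p5=0) → (p0=5, p1=3, p2=3, p3=0, p4=9, p5=0)
step 4: fire t3:  (p0=5, p1=3, p2=3, p3=0, p4=9, p5=0) → (p0=5, p1=3, p2=5, p3=0, p4=12, p5=0)
step 5: fire t3:  (p0=5, p1=3, p2=5, p3=0, p4=12, p5=0) → (p0=5, p1=3, p2=7, p3=0, p4=15, p5=0)
step 6: fire t3:  (p0=5, p1=3, p2=7, p3=0, p4=15, p5=0) → (p0=5, p1=3, p2=9, p3=0, p4=18, p5=0)
step 7: fire t3:  (p0=5, p1=3, p2=9, p3=0, p4=18, p5=0) → (p0=5, p1=3, p2=11, p3=0, p4=21, p5=0)
step 8: fire t3:  (p0=5, p1=3, p2=11, p3=0, p4=21, p5=0) → (p0=5, p1=3, p2=13, p3=0, p4=24, p5=0)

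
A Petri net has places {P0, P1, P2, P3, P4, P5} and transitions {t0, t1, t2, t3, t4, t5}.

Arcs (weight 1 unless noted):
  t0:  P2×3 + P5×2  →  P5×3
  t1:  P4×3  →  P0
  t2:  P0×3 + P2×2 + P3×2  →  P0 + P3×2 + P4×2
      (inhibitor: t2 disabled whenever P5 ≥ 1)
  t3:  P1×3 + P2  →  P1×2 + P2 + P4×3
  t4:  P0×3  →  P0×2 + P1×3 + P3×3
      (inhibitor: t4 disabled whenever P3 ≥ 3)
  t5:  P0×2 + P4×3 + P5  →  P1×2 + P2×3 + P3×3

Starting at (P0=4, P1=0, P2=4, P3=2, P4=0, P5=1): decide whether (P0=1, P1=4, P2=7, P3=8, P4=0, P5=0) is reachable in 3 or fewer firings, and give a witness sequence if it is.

YES — reachable via ⟨t4, t3, t5⟩ (3 firings)

step 1: fire t4:  (P0=4, P1=0, P2=4, P3=2, P4=0, P5=1) → (P0=3, P1=3, P2=4, P3=5, P4=0, P5=1)
step 2: fire t3:  (P0=3, P1=3, P2=4, P3=5, P4=0, P5=1) → (P0=3, P1=2, P2=4, P3=5, P4=3, P5=1)
step 3: fire t5:  (P0=3, P1=2, P2=4, P3=5, P4=3, P5=1) → (P0=1, P1=4, P2=7, P3=8, P4=0, P5=0)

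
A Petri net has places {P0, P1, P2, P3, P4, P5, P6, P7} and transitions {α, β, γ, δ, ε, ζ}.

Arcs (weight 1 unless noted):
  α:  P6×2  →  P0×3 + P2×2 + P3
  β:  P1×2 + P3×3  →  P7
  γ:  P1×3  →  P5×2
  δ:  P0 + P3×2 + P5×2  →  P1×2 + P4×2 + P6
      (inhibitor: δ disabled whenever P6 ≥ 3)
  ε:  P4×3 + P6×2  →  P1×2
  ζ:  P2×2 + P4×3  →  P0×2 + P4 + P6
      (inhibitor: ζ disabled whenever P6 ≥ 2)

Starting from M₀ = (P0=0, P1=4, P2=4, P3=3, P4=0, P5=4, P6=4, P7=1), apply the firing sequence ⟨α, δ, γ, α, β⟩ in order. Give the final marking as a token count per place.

(P0=5, P1=1, P2=8, P3=0, P4=2, P5=4, P6=1, P7=2)

step 1: fire α:  (P0=0, P1=4, P2=4, P3=3, P4=0, P5=4, P6=4, P7=1) → (P0=3, P1=4, P2=6, P3=4, P4=0, P5=4, P6=2, P7=1)
step 2: fire δ:  (P0=3, P1=4, P2=6, P3=4, P4=0, P5=4, P6=2, P7=1) → (P0=2, P1=6, P2=6, P3=2, P4=2, P5=2, P6=3, P7=1)
step 3: fire γ:  (P0=2, P1=6, P2=6, P3=2, P4=2, P5=2, P6=3, P7=1) → (P0=2, P1=3, P2=6, P3=2, P4=2, P5=4, P6=3, P7=1)
step 4: fire α:  (P0=2, P1=3, P2=6, P3=2, P4=2, P5=4, P6=3, P7=1) → (P0=5, P1=3, P2=8, P3=3, P4=2, P5=4, P6=1, P7=1)
step 5: fire β:  (P0=5, P1=3, P2=8, P3=3, P4=2, P5=4, P6=1, P7=1) → (P0=5, P1=1, P2=8, P3=0, P4=2, P5=4, P6=1, P7=2)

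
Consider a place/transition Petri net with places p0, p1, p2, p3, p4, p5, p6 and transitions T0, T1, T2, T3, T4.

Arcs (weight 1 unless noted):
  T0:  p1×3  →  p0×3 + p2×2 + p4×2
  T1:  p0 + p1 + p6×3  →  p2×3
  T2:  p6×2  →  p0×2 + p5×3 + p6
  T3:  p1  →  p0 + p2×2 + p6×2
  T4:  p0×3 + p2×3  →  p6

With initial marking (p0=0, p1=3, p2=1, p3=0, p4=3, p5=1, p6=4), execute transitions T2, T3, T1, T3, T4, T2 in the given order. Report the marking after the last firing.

(p0=2, p1=0, p2=5, p3=0, p4=3, p5=7, p6=4)

step 1: fire T2:  (p0=0, p1=3, p2=1, p3=0, p4=3, p5=1, p6=4) → (p0=2, p1=3, p2=1, p3=0, p4=3, p5=4, p6=3)
step 2: fire T3:  (p0=2, p1=3, p2=1, p3=0, p4=3, p5=4, p6=3) → (p0=3, p1=2, p2=3, p3=0, p4=3, p5=4, p6=5)
step 3: fire T1:  (p0=3, p1=2, p2=3, p3=0, p4=3, p5=4, p6=5) → (p0=2, p1=1, p2=6, p3=0, p4=3, p5=4, p6=2)
step 4: fire T3:  (p0=2, p1=1, p2=6, p3=0, p4=3, p5=4, p6=2) → (p0=3, p1=0, p2=8, p3=0, p4=3, p5=4, p6=4)
step 5: fire T4:  (p0=3, p1=0, p2=8, p3=0, p4=3, p5=4, p6=4) → (p0=0, p1=0, p2=5, p3=0, p4=3, p5=4, p6=5)
step 6: fire T2:  (p0=0, p1=0, p2=5, p3=0, p4=3, p5=4, p6=5) → (p0=2, p1=0, p2=5, p3=0, p4=3, p5=7, p6=4)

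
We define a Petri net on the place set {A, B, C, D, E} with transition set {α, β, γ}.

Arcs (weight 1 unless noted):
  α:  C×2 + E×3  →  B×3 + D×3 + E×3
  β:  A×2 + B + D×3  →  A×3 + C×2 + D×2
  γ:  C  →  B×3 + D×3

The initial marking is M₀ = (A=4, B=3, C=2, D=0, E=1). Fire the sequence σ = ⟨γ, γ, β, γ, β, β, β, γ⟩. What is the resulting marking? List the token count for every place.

(A=8, B=11, C=6, D=8, E=1)

step 1: fire γ:  (A=4, B=3, C=2, D=0, E=1) → (A=4, B=6, C=1, D=3, E=1)
step 2: fire γ:  (A=4, B=6, C=1, D=3, E=1) → (A=4, B=9, C=0, D=6, E=1)
step 3: fire β:  (A=4, B=9, C=0, D=6, E=1) → (A=5, B=8, C=2, D=5, E=1)
step 4: fire γ:  (A=5, B=8, C=2, D=5, E=1) → (A=5, B=11, C=1, D=8, E=1)
step 5: fire β:  (A=5, B=11, C=1, D=8, E=1) → (A=6, B=10, C=3, D=7, E=1)
step 6: fire β:  (A=6, B=10, C=3, D=7, E=1) → (A=7, B=9, C=5, D=6, E=1)
step 7: fire β:  (A=7, B=9, C=5, D=6, E=1) → (A=8, B=8, C=7, D=5, E=1)
step 8: fire γ:  (A=8, B=8, C=7, D=5, E=1) → (A=8, B=11, C=6, D=8, E=1)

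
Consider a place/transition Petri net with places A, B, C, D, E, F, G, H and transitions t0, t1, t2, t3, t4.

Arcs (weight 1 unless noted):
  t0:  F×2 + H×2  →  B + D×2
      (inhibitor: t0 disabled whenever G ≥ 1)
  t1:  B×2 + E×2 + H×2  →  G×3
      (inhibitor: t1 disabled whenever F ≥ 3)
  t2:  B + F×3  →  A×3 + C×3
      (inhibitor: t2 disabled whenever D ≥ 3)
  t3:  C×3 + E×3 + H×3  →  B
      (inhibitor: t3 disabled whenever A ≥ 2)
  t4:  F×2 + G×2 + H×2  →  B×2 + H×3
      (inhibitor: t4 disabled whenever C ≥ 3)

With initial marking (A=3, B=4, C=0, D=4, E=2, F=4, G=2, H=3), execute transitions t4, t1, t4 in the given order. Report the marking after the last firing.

(A=3, B=6, C=0, D=4, E=0, F=0, G=1, H=3)

step 1: fire t4:  (A=3, B=4, C=0, D=4, E=2, F=4, G=2, H=3) → (A=3, B=6, C=0, D=4, E=2, F=2, G=0, H=4)
step 2: fire t1:  (A=3, B=6, C=0, D=4, E=2, F=2, G=0, H=4) → (A=3, B=4, C=0, D=4, E=0, F=2, G=3, H=2)
step 3: fire t4:  (A=3, B=4, C=0, D=4, E=0, F=2, G=3, H=2) → (A=3, B=6, C=0, D=4, E=0, F=0, G=1, H=3)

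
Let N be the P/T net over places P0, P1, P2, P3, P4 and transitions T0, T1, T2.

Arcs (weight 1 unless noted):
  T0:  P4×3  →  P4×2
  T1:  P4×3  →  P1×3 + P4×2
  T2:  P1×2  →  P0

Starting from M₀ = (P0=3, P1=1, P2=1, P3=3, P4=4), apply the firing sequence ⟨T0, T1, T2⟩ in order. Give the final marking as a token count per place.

step 1: fire T0:  (P0=3, P1=1, P2=1, P3=3, P4=4) → (P0=3, P1=1, P2=1, P3=3, P4=3)
step 2: fire T1:  (P0=3, P1=1, P2=1, P3=3, P4=3) → (P0=3, P1=4, P2=1, P3=3, P4=2)
step 3: fire T2:  (P0=3, P1=4, P2=1, P3=3, P4=2) → (P0=4, P1=2, P2=1, P3=3, P4=2)

(P0=4, P1=2, P2=1, P3=3, P4=2)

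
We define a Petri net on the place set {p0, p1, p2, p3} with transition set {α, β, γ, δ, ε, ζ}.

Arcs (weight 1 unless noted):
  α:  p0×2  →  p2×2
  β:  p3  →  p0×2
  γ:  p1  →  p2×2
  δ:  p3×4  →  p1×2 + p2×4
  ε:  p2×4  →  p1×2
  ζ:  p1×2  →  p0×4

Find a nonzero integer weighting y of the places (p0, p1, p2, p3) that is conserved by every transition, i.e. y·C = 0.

y = (p0:1, p1:2, p2:1, p3:2)

Incidence matrix C (rows=places, cols=transitions):
        α    β    γ    δ    ε    ζ
   p0  -2    2    0    0    0    4
   p1   0    0   -1    2    2   -2
   p2   2    0    2    4   -4    0
   p3   0   -1    0   -4    0    0

Candidate y = [1, 2, 1, 2]; check y·C column-wise:
  col α: 1·-2 + 2·0 + 1·2 + 2·0 = 0
  col β: 1·2 + 2·0 + 1·0 + 2·-1 = 0
  col γ: 1·0 + 2·-1 + 1·2 + 2·0 = 0
  col δ: 1·0 + 2·2 + 1·4 + 2·-4 = 0
  col ε: 1·0 + 2·2 + 1·-4 + 2·0 = 0
  col ζ: 1·4 + 2·-2 + 1·0 + 2·0 = 0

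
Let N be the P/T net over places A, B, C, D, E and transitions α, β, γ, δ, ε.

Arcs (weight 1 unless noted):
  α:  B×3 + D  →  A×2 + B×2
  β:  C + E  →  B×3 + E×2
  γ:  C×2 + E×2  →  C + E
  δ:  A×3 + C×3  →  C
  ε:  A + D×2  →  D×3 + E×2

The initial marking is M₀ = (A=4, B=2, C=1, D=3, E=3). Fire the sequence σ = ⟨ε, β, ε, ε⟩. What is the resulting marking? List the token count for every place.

step 1: fire ε:  (A=4, B=2, C=1, D=3, E=3) → (A=3, B=2, C=1, D=4, E=5)
step 2: fire β:  (A=3, B=2, C=1, D=4, E=5) → (A=3, B=5, C=0, D=4, E=6)
step 3: fire ε:  (A=3, B=5, C=0, D=4, E=6) → (A=2, B=5, C=0, D=5, E=8)
step 4: fire ε:  (A=2, B=5, C=0, D=5, E=8) → (A=1, B=5, C=0, D=6, E=10)

(A=1, B=5, C=0, D=6, E=10)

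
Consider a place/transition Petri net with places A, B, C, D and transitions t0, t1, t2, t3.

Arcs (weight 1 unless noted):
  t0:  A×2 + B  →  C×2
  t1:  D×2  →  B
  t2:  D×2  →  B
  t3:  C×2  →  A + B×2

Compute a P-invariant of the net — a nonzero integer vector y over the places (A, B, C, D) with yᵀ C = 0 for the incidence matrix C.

Incidence matrix C (rows=places, cols=transitions):
       t0   t1   t2   t3
    A  -2    0    0    1
    B  -1    1    1    2
    C   2    0    0   -2
    D   0   -2   -2    0

Candidate y = [2, 2, 3, 1]; check y·C column-wise:
  col t0: 2·-2 + 2·-1 + 3·2 + 1·0 = 0
  col t1: 2·0 + 2·1 + 3·0 + 1·-2 = 0
  col t2: 2·0 + 2·1 + 3·0 + 1·-2 = 0
  col t3: 2·1 + 2·2 + 3·-2 + 1·0 = 0

y = (A:2, B:2, C:3, D:1)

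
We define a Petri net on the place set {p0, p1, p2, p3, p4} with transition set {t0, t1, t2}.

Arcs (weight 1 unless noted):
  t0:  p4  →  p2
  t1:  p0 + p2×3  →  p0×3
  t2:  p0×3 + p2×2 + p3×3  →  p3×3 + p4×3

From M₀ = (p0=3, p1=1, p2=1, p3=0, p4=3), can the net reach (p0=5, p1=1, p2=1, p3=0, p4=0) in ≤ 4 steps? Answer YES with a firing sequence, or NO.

step 1: fire t0:  (p0=3, p1=1, p2=1, p3=0, p4=3) → (p0=3, p1=1, p2=2, p3=0, p4=2)
step 2: fire t0:  (p0=3, p1=1, p2=2, p3=0, p4=2) → (p0=3, p1=1, p2=3, p3=0, p4=1)
step 3: fire t0:  (p0=3, p1=1, p2=3, p3=0, p4=1) → (p0=3, p1=1, p2=4, p3=0, p4=0)
step 4: fire t1:  (p0=3, p1=1, p2=4, p3=0, p4=0) → (p0=5, p1=1, p2=1, p3=0, p4=0)

YES — reachable via ⟨t0, t0, t0, t1⟩ (4 firings)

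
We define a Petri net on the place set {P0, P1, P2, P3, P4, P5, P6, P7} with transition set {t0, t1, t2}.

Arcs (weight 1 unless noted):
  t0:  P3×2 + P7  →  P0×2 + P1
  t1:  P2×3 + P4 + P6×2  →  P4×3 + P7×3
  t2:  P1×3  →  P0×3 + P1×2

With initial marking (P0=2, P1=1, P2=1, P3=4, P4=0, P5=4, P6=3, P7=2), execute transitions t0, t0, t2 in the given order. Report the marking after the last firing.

step 1: fire t0:  (P0=2, P1=1, P2=1, P3=4, P4=0, P5=4, P6=3, P7=2) → (P0=4, P1=2, P2=1, P3=2, P4=0, P5=4, P6=3, P7=1)
step 2: fire t0:  (P0=4, P1=2, P2=1, P3=2, P4=0, P5=4, P6=3, P7=1) → (P0=6, P1=3, P2=1, P3=0, P4=0, P5=4, P6=3, P7=0)
step 3: fire t2:  (P0=6, P1=3, P2=1, P3=0, P4=0, P5=4, P6=3, P7=0) → (P0=9, P1=2, P2=1, P3=0, P4=0, P5=4, P6=3, P7=0)

(P0=9, P1=2, P2=1, P3=0, P4=0, P5=4, P6=3, P7=0)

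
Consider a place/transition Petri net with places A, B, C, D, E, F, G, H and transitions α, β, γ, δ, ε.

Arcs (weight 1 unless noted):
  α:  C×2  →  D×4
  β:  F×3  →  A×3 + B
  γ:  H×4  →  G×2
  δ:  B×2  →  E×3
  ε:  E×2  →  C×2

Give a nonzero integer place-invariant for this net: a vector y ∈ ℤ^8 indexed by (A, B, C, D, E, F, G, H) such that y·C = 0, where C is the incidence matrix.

Incidence matrix C (rows=places, cols=transitions):
        α    β    γ    δ    ε
    A   0    3    0    0    0
    B   0    1    0   -2    0
    C  -2    0    0    0    2
    D   4    0    0    0    0
    E   0    0    0    3   -2
    F   0   -3    0    0    0
    G   0    0    2    0    0
    H   0    0   -4    0    0

Candidate y = [1, -3, -2, -1, -2, 0, 0, 0]; check y·C column-wise:
  col α: 1·0 + -3·0 + -2·-2 + -1·4 + -2·0 = 0
  col β: 1·3 + -3·1 + -2·0 + -1·0 + -2·0 + 0·-3 = 0
  col γ: 1·0 + -3·0 + -2·0 + -1·0 + -2·0 + 0·2 + 0·-4 = 0
  col δ: 1·0 + -3·-2 + -2·0 + -1·0 + -2·3 = 0
  col ε: 1·0 + -3·0 + -2·2 + -1·0 + -2·-2 = 0

y = (A:1, B:-3, C:-2, D:-1, E:-2, F:0, G:0, H:0)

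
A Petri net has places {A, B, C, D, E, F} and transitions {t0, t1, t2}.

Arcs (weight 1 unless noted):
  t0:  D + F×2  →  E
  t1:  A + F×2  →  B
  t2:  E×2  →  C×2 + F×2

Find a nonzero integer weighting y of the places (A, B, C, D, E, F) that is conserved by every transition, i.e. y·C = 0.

Incidence matrix C (rows=places, cols=transitions):
       t0   t1   t2
    A   0   -1    0
    B   0    1    0
    C   0    0    2
    D  -1    0    0
    E   1    0   -2
    F  -2   -2    2

Candidate y = [1, 1, 0, 0, 0, 0]; check y·C column-wise:
  col t0: 1·0 + 1·0 + 0·-1 + 0·1 + 0·-2 = 0
  col t1: 1·-1 + 1·1 + 0·-2 = 0
  col t2: 1·0 + 1·0 + 0·2 + 0·-2 + 0·2 = 0

y = (A:1, B:1, C:0, D:0, E:0, F:0)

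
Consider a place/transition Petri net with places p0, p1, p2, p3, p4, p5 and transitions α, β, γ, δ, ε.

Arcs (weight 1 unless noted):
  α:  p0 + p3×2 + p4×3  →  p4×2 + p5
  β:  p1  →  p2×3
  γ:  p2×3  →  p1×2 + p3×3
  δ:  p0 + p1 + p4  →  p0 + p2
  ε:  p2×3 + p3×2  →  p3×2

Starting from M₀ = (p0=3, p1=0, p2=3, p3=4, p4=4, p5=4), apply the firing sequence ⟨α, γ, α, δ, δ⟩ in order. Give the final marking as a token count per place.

(p0=1, p1=0, p2=2, p3=3, p4=0, p5=6)

step 1: fire α:  (p0=3, p1=0, p2=3, p3=4, p4=4, p5=4) → (p0=2, p1=0, p2=3, p3=2, p4=3, p5=5)
step 2: fire γ:  (p0=2, p1=0, p2=3, p3=2, p4=3, p5=5) → (p0=2, p1=2, p2=0, p3=5, p4=3, p5=5)
step 3: fire α:  (p0=2, p1=2, p2=0, p3=5, p4=3, p5=5) → (p0=1, p1=2, p2=0, p3=3, p4=2, p5=6)
step 4: fire δ:  (p0=1, p1=2, p2=0, p3=3, p4=2, p5=6) → (p0=1, p1=1, p2=1, p3=3, p4=1, p5=6)
step 5: fire δ:  (p0=1, p1=1, p2=1, p3=3, p4=1, p5=6) → (p0=1, p1=0, p2=2, p3=3, p4=0, p5=6)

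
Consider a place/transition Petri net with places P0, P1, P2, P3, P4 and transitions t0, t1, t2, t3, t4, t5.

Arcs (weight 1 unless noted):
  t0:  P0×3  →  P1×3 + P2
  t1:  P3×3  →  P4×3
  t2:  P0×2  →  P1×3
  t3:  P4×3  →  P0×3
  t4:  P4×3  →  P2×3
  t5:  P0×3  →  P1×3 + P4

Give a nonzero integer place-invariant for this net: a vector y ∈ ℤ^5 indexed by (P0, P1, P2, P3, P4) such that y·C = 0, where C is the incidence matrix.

Incidence matrix C (rows=places, cols=transitions):
       t0   t1   t2   t3   t4   t5
   P0  -3    0   -2    3    0   -3
   P1   3    0    3    0    0    3
   P2   1    0    0    0    3    0
   P3   0   -3    0    0    0    0
   P4   0    3    0   -3   -3    1

Candidate y = [3, 2, 3, 3, 3]; check y·C column-wise:
  col t0: 3·-3 + 2·3 + 3·1 + 3·0 + 3·0 = 0
  col t1: 3·0 + 2·0 + 3·0 + 3·-3 + 3·3 = 0
  col t2: 3·-2 + 2·3 + 3·0 + 3·0 + 3·0 = 0
  col t3: 3·3 + 2·0 + 3·0 + 3·0 + 3·-3 = 0
  col t4: 3·0 + 2·0 + 3·3 + 3·0 + 3·-3 = 0
  col t5: 3·-3 + 2·3 + 3·0 + 3·0 + 3·1 = 0

y = (P0:3, P1:2, P2:3, P3:3, P4:3)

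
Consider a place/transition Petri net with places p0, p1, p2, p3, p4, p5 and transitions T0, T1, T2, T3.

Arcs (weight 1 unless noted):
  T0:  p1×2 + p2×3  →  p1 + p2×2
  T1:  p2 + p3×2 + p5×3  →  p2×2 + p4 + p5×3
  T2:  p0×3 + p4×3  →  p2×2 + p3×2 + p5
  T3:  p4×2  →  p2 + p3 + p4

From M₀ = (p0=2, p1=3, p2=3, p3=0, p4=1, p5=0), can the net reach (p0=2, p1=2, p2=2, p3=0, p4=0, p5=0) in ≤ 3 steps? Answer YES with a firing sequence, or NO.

NO — not reachable within 3 firings

depth 0: 1 marking
depth 1: 2 markings reached so far
depth 2: 2 markings reached so far
(frontier empty at depth 2; search complete)
target is not among the 2 markings reachable within 3 steps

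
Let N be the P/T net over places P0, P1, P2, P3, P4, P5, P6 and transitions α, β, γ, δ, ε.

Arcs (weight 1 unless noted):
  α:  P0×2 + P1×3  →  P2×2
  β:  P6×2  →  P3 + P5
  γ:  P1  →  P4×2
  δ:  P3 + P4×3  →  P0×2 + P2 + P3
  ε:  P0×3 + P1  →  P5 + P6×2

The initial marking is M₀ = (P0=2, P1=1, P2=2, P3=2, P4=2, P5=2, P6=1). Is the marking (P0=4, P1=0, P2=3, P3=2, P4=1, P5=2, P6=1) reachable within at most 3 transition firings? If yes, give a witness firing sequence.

step 1: fire γ:  (P0=2, P1=1, P2=2, P3=2, P4=2, P5=2, P6=1) → (P0=2, P1=0, P2=2, P3=2, P4=4, P5=2, P6=1)
step 2: fire δ:  (P0=2, P1=0, P2=2, P3=2, P4=4, P5=2, P6=1) → (P0=4, P1=0, P2=3, P3=2, P4=1, P5=2, P6=1)

YES — reachable via ⟨γ, δ⟩ (2 firings)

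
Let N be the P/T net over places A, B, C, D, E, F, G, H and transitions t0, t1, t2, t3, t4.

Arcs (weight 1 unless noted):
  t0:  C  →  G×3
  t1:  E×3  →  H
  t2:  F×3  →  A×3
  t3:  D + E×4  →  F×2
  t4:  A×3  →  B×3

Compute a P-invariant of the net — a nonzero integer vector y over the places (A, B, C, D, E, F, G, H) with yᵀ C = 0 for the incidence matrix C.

y = (A:1, B:1, C:0, D:2, E:0, F:1, G:0, H:0)

Incidence matrix C (rows=places, cols=transitions):
       t0   t1   t2   t3   t4
    A   0    0    3    0   -3
    B   0    0    0    0    3
    C  -1    0    0    0    0
    D   0    0    0   -1    0
    E   0   -3    0   -4    0
    F   0    0   -3    2    0
    G   3    0    0    0    0
    H   0    1    0    0    0

Candidate y = [1, 1, 0, 2, 0, 1, 0, 0]; check y·C column-wise:
  col t0: 1·0 + 1·0 + 0·-1 + 2·0 + 1·0 + 0·3 = 0
  col t1: 1·0 + 1·0 + 2·0 + 0·-3 + 1·0 + 0·1 = 0
  col t2: 1·3 + 1·0 + 2·0 + 1·-3 = 0
  col t3: 1·0 + 1·0 + 2·-1 + 0·-4 + 1·2 = 0
  col t4: 1·-3 + 1·3 + 2·0 + 1·0 = 0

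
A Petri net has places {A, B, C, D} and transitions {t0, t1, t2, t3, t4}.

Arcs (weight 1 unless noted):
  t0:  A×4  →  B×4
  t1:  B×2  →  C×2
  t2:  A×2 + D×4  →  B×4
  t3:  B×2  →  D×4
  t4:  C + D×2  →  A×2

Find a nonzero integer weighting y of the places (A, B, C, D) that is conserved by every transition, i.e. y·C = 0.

y = (A:2, B:2, C:2, D:1)

Incidence matrix C (rows=places, cols=transitions):
       t0   t1   t2   t3   t4
    A  -4    0   -2    0    2
    B   4   -2    4   -2    0
    C   0    2    0    0   -1
    D   0    0   -4    4   -2

Candidate y = [2, 2, 2, 1]; check y·C column-wise:
  col t0: 2·-4 + 2·4 + 2·0 + 1·0 = 0
  col t1: 2·0 + 2·-2 + 2·2 + 1·0 = 0
  col t2: 2·-2 + 2·4 + 2·0 + 1·-4 = 0
  col t3: 2·0 + 2·-2 + 2·0 + 1·4 = 0
  col t4: 2·2 + 2·0 + 2·-1 + 1·-2 = 0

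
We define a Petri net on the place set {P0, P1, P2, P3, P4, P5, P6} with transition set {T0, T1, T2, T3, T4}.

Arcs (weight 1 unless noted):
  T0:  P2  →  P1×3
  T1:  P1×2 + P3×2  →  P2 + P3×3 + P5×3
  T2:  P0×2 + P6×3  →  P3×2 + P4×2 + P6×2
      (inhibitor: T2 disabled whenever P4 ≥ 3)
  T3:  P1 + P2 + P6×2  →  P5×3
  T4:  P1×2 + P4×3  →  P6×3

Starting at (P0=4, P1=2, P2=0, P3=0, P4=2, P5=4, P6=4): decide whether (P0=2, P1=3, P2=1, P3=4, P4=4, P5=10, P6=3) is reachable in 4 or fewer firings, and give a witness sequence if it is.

depth 0: 1 marking
depth 1: 2 markings reached so far
depth 2: 4 markings reached so far
depth 3: 6 markings reached so far
depth 4: 8 markings reached so far
target is not among the 8 markings reachable within 4 steps

NO — not reachable within 4 firings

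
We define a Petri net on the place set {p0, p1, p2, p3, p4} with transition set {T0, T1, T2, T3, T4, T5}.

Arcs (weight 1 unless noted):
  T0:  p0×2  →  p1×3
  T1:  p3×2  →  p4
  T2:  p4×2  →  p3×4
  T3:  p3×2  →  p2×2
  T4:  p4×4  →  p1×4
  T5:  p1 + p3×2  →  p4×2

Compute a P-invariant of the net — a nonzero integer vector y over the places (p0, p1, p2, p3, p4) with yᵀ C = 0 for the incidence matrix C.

y = (p0:3, p1:2, p2:1, p3:1, p4:2)

Incidence matrix C (rows=places, cols=transitions):
       T0   T1   T2   T3   T4   T5
   p0  -2    0    0    0    0    0
   p1   3    0    0    0    4   -1
   p2   0    0    0    2    0    0
   p3   0   -2    4   -2    0   -2
   p4   0    1   -2    0   -4    2

Candidate y = [3, 2, 1, 1, 2]; check y·C column-wise:
  col T0: 3·-2 + 2·3 + 1·0 + 1·0 + 2·0 = 0
  col T1: 3·0 + 2·0 + 1·0 + 1·-2 + 2·1 = 0
  col T2: 3·0 + 2·0 + 1·0 + 1·4 + 2·-2 = 0
  col T3: 3·0 + 2·0 + 1·2 + 1·-2 + 2·0 = 0
  col T4: 3·0 + 2·4 + 1·0 + 1·0 + 2·-4 = 0
  col T5: 3·0 + 2·-1 + 1·0 + 1·-2 + 2·2 = 0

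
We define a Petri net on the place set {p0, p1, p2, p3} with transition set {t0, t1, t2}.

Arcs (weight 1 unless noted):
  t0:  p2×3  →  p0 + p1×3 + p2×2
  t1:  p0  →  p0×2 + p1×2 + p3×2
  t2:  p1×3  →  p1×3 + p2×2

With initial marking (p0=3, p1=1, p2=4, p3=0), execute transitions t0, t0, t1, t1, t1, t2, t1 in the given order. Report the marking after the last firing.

(p0=9, p1=15, p2=4, p3=8)

step 1: fire t0:  (p0=3, p1=1, p2=4, p3=0) → (p0=4, p1=4, p2=3, p3=0)
step 2: fire t0:  (p0=4, p1=4, p2=3, p3=0) → (p0=5, p1=7, p2=2, p3=0)
step 3: fire t1:  (p0=5, p1=7, p2=2, p3=0) → (p0=6, p1=9, p2=2, p3=2)
step 4: fire t1:  (p0=6, p1=9, p2=2, p3=2) → (p0=7, p1=11, p2=2, p3=4)
step 5: fire t1:  (p0=7, p1=11, p2=2, p3=4) → (p0=8, p1=13, p2=2, p3=6)
step 6: fire t2:  (p0=8, p1=13, p2=2, p3=6) → (p0=8, p1=13, p2=4, p3=6)
step 7: fire t1:  (p0=8, p1=13, p2=4, p3=6) → (p0=9, p1=15, p2=4, p3=8)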